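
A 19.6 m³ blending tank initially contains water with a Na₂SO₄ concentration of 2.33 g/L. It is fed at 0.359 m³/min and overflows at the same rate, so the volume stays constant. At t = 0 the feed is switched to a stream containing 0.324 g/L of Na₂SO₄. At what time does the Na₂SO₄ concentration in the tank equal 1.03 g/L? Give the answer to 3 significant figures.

Species balance: V dC/dt = Q(C_in − C) ⇒ τ = V/Q = 54.596 min.
C(t) = C_in + (C₀ − C_in) e^(−t/τ). Set C = 1.03 and solve for t:
e^(−t/τ) = (C − C_in)/(C₀ − C_in) = (1.03 − 0.324)/(2.33 − 0.324) = 0.35194
t = −τ ln(…) = 54.596 × 1.0443 = 57.014 min.

57.0 min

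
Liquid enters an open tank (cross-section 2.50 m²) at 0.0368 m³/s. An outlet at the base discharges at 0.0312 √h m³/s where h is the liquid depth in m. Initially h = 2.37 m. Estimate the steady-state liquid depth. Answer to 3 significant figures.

1.39 m

Level balance: A dh/dt = 0.0368 − 0.0312 √h. Setting dh/dt = 0:
Q_in = 0.0312 √h_ss ⇒ √h_ss = 0.0368/0.0312 = 1.1795.
h_ss = 1.1795² = 1.3912 m. (Since h₀ = 2.37 m > h_ss, the level will fall toward this value.)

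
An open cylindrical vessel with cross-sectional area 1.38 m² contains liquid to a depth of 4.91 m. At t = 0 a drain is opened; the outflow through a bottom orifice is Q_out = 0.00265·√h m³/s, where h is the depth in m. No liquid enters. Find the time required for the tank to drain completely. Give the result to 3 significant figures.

With no inflow, A dh/dt = −0.00265 √h.
∫ h^(−1/2) dh = −(0.00265/A) ∫ dt, giving 2√h = 2√h₀ − (0.00265/A) t.
Tank is empty when √h = 0: t_empty = 2A√h₀/0.00265.
t_empty = 2·1.38·√4.91/0.00265 = 2.7600·2.2159/0.00265 = 2307.8 s.

2310 s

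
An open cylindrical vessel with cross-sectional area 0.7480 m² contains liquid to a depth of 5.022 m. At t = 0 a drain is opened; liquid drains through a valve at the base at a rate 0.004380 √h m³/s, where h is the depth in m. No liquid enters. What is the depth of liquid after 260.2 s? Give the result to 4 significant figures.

Mass balance (ρ constant): A dh/dt = −0.004380 √h.
∫ h^(−1/2) dh = −(0.004380/A) ∫ dt, giving 2√h = 2√h₀ − (0.004380/A) t.
√h = √5.022 − 0.004380·260.2/(2·0.7480) = 2.24098 − 0.761816 = 1.47917.
h = 1.47917² = 2.18793 m.

2.188 m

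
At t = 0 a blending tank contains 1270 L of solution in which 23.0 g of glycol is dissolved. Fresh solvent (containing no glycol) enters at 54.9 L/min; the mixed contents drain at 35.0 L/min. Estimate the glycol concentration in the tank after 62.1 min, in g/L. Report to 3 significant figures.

Let m(t) be the amount of glycol. Volume: V(t) = V₀ + (Q_in − Q_out) t = 1270 + 19.900 t; V(62.1) = 2505.8 L.
Solute balance: dm/dt = 0 − Q_out C = −Q_out m/V(t).
dm/m = −Q_out dt/(V₀ + 19.900 t); integrating gives ln(m/m₀) = −(Q_out/(Q_in−Q_out)) ln(V/V₀).
m = m₀ (V₀/V)^(Q_out/(Q_in−Q_out)) = 23.0 × (1270/2505.8)^(1.7588) = 6.9604 g.
C = m/V = 6.9604/2505.8 = 0.0027777 g/L.

0.00278 g/L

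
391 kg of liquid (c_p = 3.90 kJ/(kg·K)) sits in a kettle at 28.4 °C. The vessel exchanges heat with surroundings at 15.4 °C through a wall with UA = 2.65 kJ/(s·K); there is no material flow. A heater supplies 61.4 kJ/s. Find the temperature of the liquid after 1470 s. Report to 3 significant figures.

First-law balance (no shaft work): M c_p dT/dt = −UA(T − T_amb) + Q̇.
dT/dt = (T_ss − T)/τ with T_ss = T_amb + Q̇/UA = 15.4 + 61.4/2.65 = 38.570 °C, τ = M c_p/UA = 391·3.90/2.65 = 575.43 s.
T approaches T_ss exponentially: T(t) = T_ss + (T₀ − T_ss) e^(−t/τ).
T(1470) = 38.570 + (-10.170)·0.077724 = 37.779 °C.

37.8 °C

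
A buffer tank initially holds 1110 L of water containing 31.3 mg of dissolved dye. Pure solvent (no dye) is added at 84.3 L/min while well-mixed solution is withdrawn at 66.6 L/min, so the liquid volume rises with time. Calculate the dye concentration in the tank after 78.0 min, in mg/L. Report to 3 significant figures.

0.000601 mg/L

Total volume: dV/dt = Q_in − Q_out = 17.700 L/min, so V(t) = 1110 + 17.700 t and V(78.0) = 2490.6 L.
Species balance (pure solvent in): dm/dt = −Q_out · m/V(t).
Separate: dm/m = −Q_out dt/V(t) ⇒ ln(m/m₀) = −(Q_out/(Q_in−Q_out)) ln(V/V₀).
m = m₀ (V₀/V)^(Q_out/(Q_in−Q_out)) = 31.3 × (1110/2490.6)^(3.7627) = 1.4959 mg.
C = m/V = 1.4959/2490.6 = 0.00060062 mg/L.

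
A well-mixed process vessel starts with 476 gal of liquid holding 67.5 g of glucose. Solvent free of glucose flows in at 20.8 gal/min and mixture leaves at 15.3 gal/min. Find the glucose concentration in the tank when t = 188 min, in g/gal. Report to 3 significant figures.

Let m(t) be the amount of glucose. Volume: V(t) = V₀ + (Q_in − Q_out) t = 476 + 5.5000 t; V(188) = 1510.0 gal.
Solute balance: dm/dt = 0 − Q_out C = −Q_out m/V(t).
dm/m = −Q_out dt/(V₀ + 5.5000 t); integrating gives ln(m/m₀) = −(Q_out/(Q_in−Q_out)) ln(V/V₀).
m = m₀ (V₀/V)^(Q_out/(Q_in−Q_out)) = 67.5 × (476/1510.0)^(2.7818) = 2.7201 g.
C = m/V = 2.7201/1510.0 = 0.0018014 g/gal.

0.00180 g/gal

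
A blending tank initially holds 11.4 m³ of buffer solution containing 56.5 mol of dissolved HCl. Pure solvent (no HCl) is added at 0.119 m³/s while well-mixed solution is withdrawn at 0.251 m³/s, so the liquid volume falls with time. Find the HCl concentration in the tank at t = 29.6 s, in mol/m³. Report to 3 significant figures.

Let m(t) be the amount of HCl. Volume: V(t) = V₀ + (Q_in − Q_out) t = 11.4 − 0.13200 t; V(29.6) = 7.4928 m³.
No HCl enters, so dm/dt = −Q_out · (m/V).
Separate: dm/m = −Q_out dt/V(t) ⇒ ln(m/m₀) = −(Q_out/(Q_in−Q_out)) ln(V/V₀).
m = m₀ (V₀/V)^(Q_out/(Q_in−Q_out)) = 56.5 × (11.4/7.4928)^(-1.9015) = 25.438 mol.
C = m/V = 25.438/7.4928 = 3.3949 mol/m³.

3.39 mol/m³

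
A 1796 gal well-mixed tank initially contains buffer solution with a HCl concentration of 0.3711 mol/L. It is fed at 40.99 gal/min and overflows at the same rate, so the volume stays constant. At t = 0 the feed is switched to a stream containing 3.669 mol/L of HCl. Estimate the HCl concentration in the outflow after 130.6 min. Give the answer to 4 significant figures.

Mass balance on the solute (V constant): V dC/dt = Q(C_in − C).
Rewrite as dC/dt + C/τ = C_in/τ, τ = V/Q = 43.8156 min.
C approaches C_in exponentially: C(t) = C_in + (C₀ − C_in) e^(−t/τ).
C(130.6) = 3.669 + (0.3711 − 3.669)·e^(−130.6/43.8156) = 3.669 + (-3.29790)·0.0507585 = 3.50160 mol/L.

3.502 mol/L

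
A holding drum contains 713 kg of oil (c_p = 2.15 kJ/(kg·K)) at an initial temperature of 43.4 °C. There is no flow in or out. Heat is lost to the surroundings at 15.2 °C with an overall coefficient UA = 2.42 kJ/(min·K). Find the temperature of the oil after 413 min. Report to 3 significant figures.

29.9 °C

Lumped-capacitance energy balance: M c_p dT/dt = UA(T_amb − T).
dT/dt = (T_ss − T)/τ with T_ss = T_amb = 15.200 °C, τ = M c_p/UA = 713·2.15/2.42 = 633.45 min.
T approaches T_ss exponentially: T(t) = T_ss + (T₀ − T_ss) e^(−t/τ).
T(413) = 15.200 + (28.200)·0.52101 = 29.893 °C.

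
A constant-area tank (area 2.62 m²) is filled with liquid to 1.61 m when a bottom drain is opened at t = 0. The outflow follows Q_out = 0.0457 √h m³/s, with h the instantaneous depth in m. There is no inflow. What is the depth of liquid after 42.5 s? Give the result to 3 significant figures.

A dh/dt = −Q_out = −0.0457 √h.
This is separable: 2 d(√h)/dt = −0.0457/A, so √h = √h₀ − (0.0457/(2A)) t.
√h = √1.61 − 0.0457·42.5/(2·2.62) = 1.2689 − 0.37066 = 0.89820.
h = 0.89820² = 0.80676 m.

0.807 m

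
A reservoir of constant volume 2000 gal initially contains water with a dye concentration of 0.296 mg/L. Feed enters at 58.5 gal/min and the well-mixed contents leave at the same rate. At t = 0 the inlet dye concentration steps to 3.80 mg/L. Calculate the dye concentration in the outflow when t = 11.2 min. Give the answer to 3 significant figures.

1.27 mg/L

Unsteady species balance (constant V, well mixed): V dC/dt = Q(C_in − C).
Time constant τ = V/Q = 2000/58.5 = 34.188 min.
C approaches C_in exponentially: C(t) = C_in + (C₀ − C_in) e^(−t/τ).
C(11.2) = 3.80 + (0.296 − 3.80)·e^(−11.2/34.188) = 3.80 + (-3.5040)·0.72065 = 1.2748 mg/L.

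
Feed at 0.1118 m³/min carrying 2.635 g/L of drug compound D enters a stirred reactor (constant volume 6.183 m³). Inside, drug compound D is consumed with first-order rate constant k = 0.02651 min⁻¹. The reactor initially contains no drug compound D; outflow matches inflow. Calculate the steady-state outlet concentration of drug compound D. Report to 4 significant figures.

1.068 g/L

Accumulation = in − out − consumed: V dC/dt = Q C_in − Q C − k V C.
Steady state (dC/dt = 0): C_ss = Q C_in/(Q + kV) = C_in/(1 + kV/Q).
C_ss = 0.1118·2.635/(0.1118 + 0.02651·6.183) = 0.294593/0.275711 = 1.06848 g/L.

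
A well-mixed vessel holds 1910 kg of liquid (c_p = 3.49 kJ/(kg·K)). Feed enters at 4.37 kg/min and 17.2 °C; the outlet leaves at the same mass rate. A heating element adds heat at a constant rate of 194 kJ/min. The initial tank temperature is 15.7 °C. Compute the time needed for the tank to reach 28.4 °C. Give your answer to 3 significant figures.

977 min

M c_p dT/dt = ṁ c_p (T_in − T) + Q̇.
τ = M/ṁ = 437.07 min; T_ss = T_in + Q̇/(ṁ c_p) = 29.920 °C.
T(t) = T_ss + (T₀ − T_ss) e^(−t/τ). Set T = 28.4:
e^(−t/τ) = (28.4 − 29.920)/(15.7 − 29.920) = 0.10691
t = −437.07 · ln(0.10691) = 977.21 min.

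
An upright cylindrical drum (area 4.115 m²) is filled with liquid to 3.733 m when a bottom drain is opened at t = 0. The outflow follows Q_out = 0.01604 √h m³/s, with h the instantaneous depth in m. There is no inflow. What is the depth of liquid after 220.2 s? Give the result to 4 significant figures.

With no inflow, A dh/dt = −0.01604 √h.
∫ h^(−1/2) dh = −(0.01604/A) ∫ dt, giving 2√h = 2√h₀ − (0.01604/A) t.
√h = √3.733 − 0.01604·220.2/(2·4.115) = 1.93210 − 0.429163 = 1.50293.
h = 1.50293² = 2.25881 m.

2.259 m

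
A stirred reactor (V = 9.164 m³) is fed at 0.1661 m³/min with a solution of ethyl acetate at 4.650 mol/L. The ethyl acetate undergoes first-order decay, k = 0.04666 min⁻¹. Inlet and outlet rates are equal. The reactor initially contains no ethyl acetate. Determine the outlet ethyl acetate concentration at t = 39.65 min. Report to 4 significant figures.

Species balance: V dC/dt = Q C_in − Q C − k V C.
dC/dt = (Q/V) C_in − (Q/V + k) C; effective rate a = Q/V + k = 0.0181253 + 0.04666 = 0.0647853 min⁻¹.
C_ss = Q C_in/(Q + kV) = 1.30095 mol/L; C(t) = C_ss + (C₀ − C_ss) e^(−a t).
C(39.65) = 1.30095 + (-1.30095)·e^(−0.0647853·39.65) = 1.30095 + (-1.30095)·0.0766323 = 1.20126 mol/L.

1.201 mol/L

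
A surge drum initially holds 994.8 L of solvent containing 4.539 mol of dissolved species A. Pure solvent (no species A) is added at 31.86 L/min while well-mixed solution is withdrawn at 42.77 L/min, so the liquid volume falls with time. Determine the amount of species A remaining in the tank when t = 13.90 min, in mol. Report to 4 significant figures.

2.373 mol

Total volume: dV/dt = Q_in − Q_out = -10.9100 L/min, so V(t) = 994.8 − 10.9100 t and V(13.90) = 843.151 L.
Species balance (pure solvent in): dm/dt = −Q_out · m/V(t).
Separate: dm/m = −Q_out dt/V(t) ⇒ ln(m/m₀) = −(Q_out/(Q_in−Q_out)) ln(V/V₀).
m = m₀ (V₀/V)^(Q_out/(Q_in−Q_out)) = 4.539 × (994.8/843.151)^(-3.92026) = 2.37338 mol.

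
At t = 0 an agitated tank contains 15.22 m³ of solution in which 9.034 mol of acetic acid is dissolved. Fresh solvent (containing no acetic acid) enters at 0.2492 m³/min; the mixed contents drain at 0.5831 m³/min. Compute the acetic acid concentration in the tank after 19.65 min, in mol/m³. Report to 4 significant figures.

0.3896 mol/m³

Total volume: dV/dt = Q_in − Q_out = -0.333900 m³/min, so V(t) = 15.22 − 0.333900 t and V(19.65) = 8.65887 m³.
Species balance (pure solvent in): dm/dt = −Q_out · m/V(t).
dm/m = −Q_out dt/(V₀ − 0.333900 t); integrating gives ln(m/m₀) = −(Q_out/(Q_in−Q_out)) ln(V/V₀).
m = m₀ (V₀/V)^(Q_out/(Q_in−Q_out)) = 9.034 × (15.22/8.65887)^(-1.74633) = 3.37373 mol.
C = m/V = 3.37373/8.65887 = 0.389627 mol/m³.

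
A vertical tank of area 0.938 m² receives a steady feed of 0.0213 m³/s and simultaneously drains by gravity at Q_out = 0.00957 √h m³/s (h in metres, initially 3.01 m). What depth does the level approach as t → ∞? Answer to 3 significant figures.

4.95 m

Level balance: A dh/dt = 0.0213 − 0.00957 √h. Setting dh/dt = 0:
Q_in = 0.00957 √h_ss ⇒ √h_ss = 0.0213/0.00957 = 2.2257.
h_ss = 2.2257² = 4.9538 m. (Since h₀ = 3.01 m < h_ss, the level will rise toward this value.)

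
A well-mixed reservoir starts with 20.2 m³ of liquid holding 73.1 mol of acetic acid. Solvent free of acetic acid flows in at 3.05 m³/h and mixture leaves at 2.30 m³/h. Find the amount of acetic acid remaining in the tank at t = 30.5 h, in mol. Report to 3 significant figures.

Let m(t) be the amount of acetic acid. Volume: V(t) = V₀ + (Q_in − Q_out) t = 20.2 + 0.75000 t; V(30.5) = 43.075 m³.
Species balance (pure solvent in): dm/dt = −Q_out · m/V(t).
Separate: dm/m = −Q_out dt/V(t) ⇒ ln(m/m₀) = −(Q_out/(Q_in−Q_out)) ln(V/V₀).
m = m₀ (V₀/V)^(Q_out/(Q_in−Q_out)) = 73.1 × (20.2/43.075)^(3.0667) = 7.1675 mol.

7.17 mol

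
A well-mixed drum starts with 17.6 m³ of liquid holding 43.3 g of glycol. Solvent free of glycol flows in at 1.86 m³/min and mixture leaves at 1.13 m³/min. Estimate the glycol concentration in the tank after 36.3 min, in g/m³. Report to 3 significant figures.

0.237 g/m³

Total volume: dV/dt = Q_in − Q_out = 0.73000 m³/min, so V(t) = 17.6 + 0.73000 t and V(36.3) = 44.099 m³.
Solute balance: dm/dt = 0 − Q_out C = −Q_out m/V(t).
Separate: dm/m = −Q_out dt/V(t) ⇒ ln(m/m₀) = −(Q_out/(Q_in−Q_out)) ln(V/V₀).
m = m₀ (V₀/V)^(Q_out/(Q_in−Q_out)) = 43.3 × (17.6/44.099)^(1.5479) = 10.447 g.
C = m/V = 10.447/44.099 = 0.23690 g/m³.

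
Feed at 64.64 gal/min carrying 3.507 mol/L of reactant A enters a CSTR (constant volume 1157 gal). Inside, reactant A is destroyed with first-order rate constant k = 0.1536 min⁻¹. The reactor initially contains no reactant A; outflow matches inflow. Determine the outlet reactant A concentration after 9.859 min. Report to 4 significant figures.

V dC/dt = Q(C_in − C) − k V C.
This is linear with rate a = Q/V + k = 0.209469 min⁻¹.
C_ss = Q C_in/(Q + kV) = 0.935373 mol/L; C(t) = C_ss + (C₀ − C_ss) e^(−a t).
C(9.859) = 0.935373 + (-0.935373)·e^(−0.209469·9.859) = 0.935373 + (-0.935373)·0.126799 = 0.816768 mol/L.

0.8168 mol/L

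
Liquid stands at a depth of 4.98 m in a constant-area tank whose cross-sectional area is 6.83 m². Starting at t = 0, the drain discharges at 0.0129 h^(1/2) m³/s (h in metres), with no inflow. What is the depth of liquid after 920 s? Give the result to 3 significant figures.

A dh/dt = −Q_out = −0.0129 √h.
∫ h^(−1/2) dh = −(0.0129/A) ∫ dt, giving 2√h = 2√h₀ − (0.0129/A) t.
√h = √4.98 − 0.0129·920/(2·6.83) = 2.2316 − 0.86881 = 1.3628.
h = 1.3628² = 1.8572 m.

1.86 m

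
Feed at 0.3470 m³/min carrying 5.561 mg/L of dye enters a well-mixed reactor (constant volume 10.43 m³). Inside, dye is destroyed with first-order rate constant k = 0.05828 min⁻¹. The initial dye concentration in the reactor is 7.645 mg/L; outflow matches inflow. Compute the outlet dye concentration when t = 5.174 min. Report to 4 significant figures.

V dC/dt = Q(C_in − C) − k V C.
dC/dt = (Q/V) C_in − (Q/V + k) C; effective rate a = Q/V + k = 0.0332694 + 0.05828 = 0.0915494 min⁻¹.
C_ss = Q C_in/(Q + kV) = 2.02089 mg/L; C(t) = C_ss + (C₀ − C_ss) e^(−a t).
C(5.174) = 2.02089 + (5.62411)·e^(−0.0915494·5.174) = 2.02089 + (5.62411)·0.622709 = 5.52307 mg/L.

5.523 mg/L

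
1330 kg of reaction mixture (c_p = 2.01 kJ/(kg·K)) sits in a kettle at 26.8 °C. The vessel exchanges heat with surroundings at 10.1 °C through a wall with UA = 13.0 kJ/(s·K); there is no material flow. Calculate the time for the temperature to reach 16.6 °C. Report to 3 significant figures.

Unsteady energy balance on the tank contents: M c_p dT/dt = −UA(T − T_amb).
τ = M c_p/UA = 205.64 s; T_ss = T_amb = 10.100 °C.
T(t) = T_ss + (T₀ − T_ss)e^(−t/τ); set T = 16.6:
t = −τ ln[(T − T_ss)/(T₀ − T_ss)] = −205.64 · ln(0.38922) = 194.04 s.

194 s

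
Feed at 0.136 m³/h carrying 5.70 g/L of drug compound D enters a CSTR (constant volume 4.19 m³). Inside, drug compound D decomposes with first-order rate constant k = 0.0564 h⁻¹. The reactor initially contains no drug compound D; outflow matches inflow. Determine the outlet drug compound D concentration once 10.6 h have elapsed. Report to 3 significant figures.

Accumulation = in − out − consumed: V dC/dt = Q C_in − Q C − k V C.
dC/dt = (Q/V) C_in − (Q/V + k) C; effective rate a = Q/V + k = 0.032458 + 0.0564 = 0.088858 h⁻¹.
C_ss = Q C_in/(Q + kV) = 2.0821 g/L; C(t) = C_ss + (C₀ − C_ss) e^(−a t).
C(10.6) = 2.0821 + (-2.0821)·e^(−0.088858·10.6) = 2.0821 + (-2.0821)·0.38989 = 1.2703 g/L.

1.27 g/L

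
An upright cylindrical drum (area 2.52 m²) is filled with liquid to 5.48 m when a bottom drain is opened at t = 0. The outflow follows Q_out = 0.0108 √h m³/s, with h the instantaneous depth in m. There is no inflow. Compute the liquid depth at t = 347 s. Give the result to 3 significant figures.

2.55 m

Mass balance (ρ constant): A dh/dt = −0.0108 √h.
This is separable: 2 d(√h)/dt = −0.0108/A, so √h = √h₀ − (0.0108/(2A)) t.
√h = √5.48 − 0.0108·347/(2·2.52) = 2.3409 − 0.74357 = 1.5974.
h = 1.5974² = 2.5516 m.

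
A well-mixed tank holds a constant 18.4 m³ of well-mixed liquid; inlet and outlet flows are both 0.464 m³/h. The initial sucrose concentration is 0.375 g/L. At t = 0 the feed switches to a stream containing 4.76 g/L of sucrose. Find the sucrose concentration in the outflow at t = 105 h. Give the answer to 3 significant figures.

Accumulation = in − out for the solute gives V dC/dt = Q(C_in − C).
Rewrite as dC/dt + C/τ = C_in/τ, τ = V/Q = 39.655 h.
C approaches C_in exponentially: C(t) = C_in + (C₀ − C_in) e^(−t/τ).
C(105) = 4.76 + (0.375 − 4.76)·e^(−105/39.655) = 4.76 + (-4.3850)·0.070805 = 4.4495 g/L.

4.45 g/L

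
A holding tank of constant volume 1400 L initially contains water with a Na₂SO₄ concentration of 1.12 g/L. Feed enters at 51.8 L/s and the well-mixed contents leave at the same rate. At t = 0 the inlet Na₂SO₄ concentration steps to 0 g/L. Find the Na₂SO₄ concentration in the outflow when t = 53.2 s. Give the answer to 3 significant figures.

Transient balance on the dissolved component: V dC/dt = Q(C_in − C).
Time constant τ = V/Q = 1400/51.8 = 27.027 s.
Solution: C(t) = C_in + (C₀ − C_in) e^(−t/τ).
C(53.2) = 0 + (1.12 − 0)·e^(−53.2/27.027) = 0 + (1.1200)·0.13968 = 0.15644 g/L.

0.156 g/L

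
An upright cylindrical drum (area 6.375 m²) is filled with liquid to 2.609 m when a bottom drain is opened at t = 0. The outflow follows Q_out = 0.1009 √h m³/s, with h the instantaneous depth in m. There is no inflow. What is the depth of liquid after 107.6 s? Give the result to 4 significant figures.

0.5833 m

With no inflow, A dh/dt = −0.1009 √h.
∫ h^(−1/2) dh = −(0.1009/A) ∫ dt, giving 2√h = 2√h₀ − (0.1009/A) t.
√h = √2.609 − 0.1009·107.6/(2·6.375) = 1.61524 − 0.851517 = 0.763723.
h = 0.763723² = 0.583273 m.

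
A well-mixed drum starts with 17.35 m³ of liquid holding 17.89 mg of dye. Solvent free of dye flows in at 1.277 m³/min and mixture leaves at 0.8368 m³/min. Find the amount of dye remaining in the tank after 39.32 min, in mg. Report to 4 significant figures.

Total volume: dV/dt = Q_in − Q_out = 0.440200 m³/min, so V(t) = 17.35 + 0.440200 t and V(39.32) = 34.6587 m³.
Species balance (pure solvent in): dm/dt = −Q_out · m/V(t).
dm/m = −Q_out dt/(V₀ + 0.440200 t); integrating gives ln(m/m₀) = −(Q_out/(Q_in−Q_out)) ln(V/V₀).
m = m₀ (V₀/V)^(Q_out/(Q_in−Q_out)) = 17.89 × (17.35/34.6587)^(1.90095) = 4.80120 mg.

4.801 mg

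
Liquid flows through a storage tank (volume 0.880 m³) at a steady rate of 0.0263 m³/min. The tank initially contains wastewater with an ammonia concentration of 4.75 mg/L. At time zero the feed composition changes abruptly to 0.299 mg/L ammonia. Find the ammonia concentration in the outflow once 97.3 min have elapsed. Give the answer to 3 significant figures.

Species balance on the tank: V dC/dt = Q(C_in − C).
Rewrite as dC/dt + C/τ = C_in/τ, τ = V/Q = 33.460 min.
Integrating: C(t) = C_in + (C₀ − C_in) e^(−t/τ).
C(97.3) = 0.299 + (4.75 − 0.299)·e^(−97.3/33.460) = 0.299 + (4.4510)·0.054588 = 0.54197 mg/L.

0.542 mg/L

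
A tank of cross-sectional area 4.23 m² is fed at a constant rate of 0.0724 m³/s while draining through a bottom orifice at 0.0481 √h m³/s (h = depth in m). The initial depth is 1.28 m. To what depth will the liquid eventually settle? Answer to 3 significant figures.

2.27 m

A dh/dt = Q_in − 0.0481 √h. Steady state requires inflow = outflow:
Q_in = 0.0481 √h_ss ⇒ √h_ss = 0.0724/0.0481 = 1.5052.
h_ss = 1.5052² = 2.2656 m. (Since h₀ = 1.28 m < h_ss, the level will rise toward this value.)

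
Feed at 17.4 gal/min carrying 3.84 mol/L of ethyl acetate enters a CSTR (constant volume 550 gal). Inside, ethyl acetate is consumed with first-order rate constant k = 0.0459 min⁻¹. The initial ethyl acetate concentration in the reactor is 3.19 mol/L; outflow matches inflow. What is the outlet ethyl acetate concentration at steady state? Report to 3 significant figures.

V dC/dt = Q(C_in − C) − k V C.
Steady state (dC/dt = 0): C_ss = Q C_in/(Q + kV) = C_in/(1 + kV/Q).
C_ss = 17.4·3.84/(17.4 + 0.0459·550) = 66.816/42.645 = 1.5668 mol/L.

1.57 mol/L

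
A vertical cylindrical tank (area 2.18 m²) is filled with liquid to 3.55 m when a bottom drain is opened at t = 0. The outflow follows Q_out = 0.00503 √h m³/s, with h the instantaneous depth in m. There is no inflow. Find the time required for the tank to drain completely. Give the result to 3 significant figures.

1630 s

Volume balance on the tank: A dh/dt = −0.00503 √h.
∫ h^(−1/2) dh = −(0.00503/A) ∫ dt, giving 2√h = 2√h₀ − (0.00503/A) t.
Tank is empty when √h = 0: t_empty = 2A√h₀/0.00503.
t_empty = 2·2.18·√3.55/0.00503 = 4.3600·1.8841/0.00503 = 1633.2 s.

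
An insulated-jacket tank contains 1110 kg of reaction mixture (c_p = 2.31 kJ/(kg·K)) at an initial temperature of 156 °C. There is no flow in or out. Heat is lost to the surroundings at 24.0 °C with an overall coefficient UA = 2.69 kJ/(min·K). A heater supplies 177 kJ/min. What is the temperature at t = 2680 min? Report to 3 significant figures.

93.8 °C

Lumped-capacitance energy balance: M c_p dT/dt = UA(T_amb − T) + Q̇.
dT/dt = (T_ss − T)/τ with T_ss = T_amb + Q̇/UA = 24.0 + 177/2.69 = 89.799 °C, τ = M c_p/UA = 1110·2.31/2.69 = 953.20 min.
Integrating: T(t) = T_ss + (T₀ − T_ss) e^(−t/τ).
T(2680) = 89.799 + (66.201)·0.060109 = 93.779 °C.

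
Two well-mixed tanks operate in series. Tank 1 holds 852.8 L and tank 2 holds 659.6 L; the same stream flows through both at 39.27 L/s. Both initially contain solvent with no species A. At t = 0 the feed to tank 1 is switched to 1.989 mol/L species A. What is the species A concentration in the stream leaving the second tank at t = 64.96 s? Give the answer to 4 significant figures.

Each tank obeys Vᵢ dCᵢ/dt = Q(Cᵢ₋₁ − Cᵢ), so τᵢ = Vᵢ/Q.
τ₁ = 852.8/39.27 = 21.7163 s; τ₂ = 659.6/39.27 = 16.7965 s.
Tank 1: C₁ = C_in(1 − e^(−t/τ₁)). Tank 2 (τ₁ ≠ τ₂): C₂ = C_in[1 − (τ₁ e^(−t/τ₁) − τ₂ e^(−t/τ₂))/(τ₁ − τ₂)].
At t = 64.96: e^(−t/τ₁) = 0.0502222, e^(−t/τ₂) = 0.0209113.
C₂ = 1.989·[1 − (21.7163·0.0502222 − 16.7965·0.0209113)/(4.91979)] = 1.989·0.849708 = 1.69007 mol/L.

1.690 mol/L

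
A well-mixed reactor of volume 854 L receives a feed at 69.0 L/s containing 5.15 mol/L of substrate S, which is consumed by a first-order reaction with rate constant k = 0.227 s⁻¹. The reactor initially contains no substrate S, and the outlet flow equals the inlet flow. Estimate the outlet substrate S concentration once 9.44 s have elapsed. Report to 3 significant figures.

V dC/dt = Q(C_in − C) − k V C.
dC/dt = (Q/V) C_in − (Q/V + k) C; effective rate a = Q/V + k = 0.080796 + 0.227 = 0.30780 s⁻¹.
C_ss = Q C_in/(Q + kV) = 1.3519 mol/L; C(t) = C_ss + (C₀ − C_ss) e^(−a t).
C(9.44) = 1.3519 + (-1.3519)·e^(−0.30780·9.44) = 1.3519 + (-1.3519)·0.054716 = 1.2779 mol/L.

1.28 mol/L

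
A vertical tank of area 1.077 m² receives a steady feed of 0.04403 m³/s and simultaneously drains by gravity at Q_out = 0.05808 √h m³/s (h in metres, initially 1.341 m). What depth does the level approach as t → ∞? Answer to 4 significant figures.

A dh/dt = Q_in − 0.05808 √h. Steady state requires inflow = outflow:
Q_in = 0.05808 √h_ss ⇒ √h_ss = 0.04403/0.05808 = 0.758092.
h_ss = 0.758092² = 0.574704 m. (Since h₀ = 1.341 m > h_ss, the level will fall toward this value.)

0.5747 m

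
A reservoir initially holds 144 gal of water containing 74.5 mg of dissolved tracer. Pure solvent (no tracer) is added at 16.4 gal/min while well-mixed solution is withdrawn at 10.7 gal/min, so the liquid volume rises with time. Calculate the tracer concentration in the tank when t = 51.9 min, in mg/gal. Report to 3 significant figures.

Total volume: dV/dt = Q_in − Q_out = 5.7000 gal/min, so V(t) = 144 + 5.7000 t and V(51.9) = 439.83 gal.
Solute balance: dm/dt = 0 − Q_out C = −Q_out m/V(t).
dm/m = −Q_out dt/(V₀ + 5.7000 t); integrating gives ln(m/m₀) = −(Q_out/(Q_in−Q_out)) ln(V/V₀).
m = m₀ (V₀/V)^(Q_out/(Q_in−Q_out)) = 74.5 × (144/439.83)^(1.8772) = 9.1593 mg.
C = m/V = 9.1593/439.83 = 0.020825 mg/gal.

0.0208 mg/gal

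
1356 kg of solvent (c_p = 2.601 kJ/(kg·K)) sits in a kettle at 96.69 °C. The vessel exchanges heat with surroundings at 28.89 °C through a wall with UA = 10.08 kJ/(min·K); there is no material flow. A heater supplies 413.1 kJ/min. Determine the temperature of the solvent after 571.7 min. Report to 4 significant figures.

75.11 °C

M c_p dT/dt = −UA(T − T_amb) + Q̇.
dT/dt = (T_ss − T)/τ with T_ss = T_amb + Q̇/UA = 28.89 + 413.1/10.08 = 69.8721 °C, τ = M c_p/UA = 1356·2.601/10.08 = 349.896 min.
This is linear first-order; T(t) = T_ss + (T₀ − T_ss) e^(−t/τ).
T(571.7) = 69.8721 + (26.8179)·0.195165 = 75.1060 °C.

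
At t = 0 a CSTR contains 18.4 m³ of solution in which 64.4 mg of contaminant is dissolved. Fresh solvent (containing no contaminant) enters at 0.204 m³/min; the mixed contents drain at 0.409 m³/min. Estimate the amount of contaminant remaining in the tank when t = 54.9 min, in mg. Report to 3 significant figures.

Let m(t) be the amount of contaminant. Volume: V(t) = V₀ + (Q_in − Q_out) t = 18.4 − 0.20500 t; V(54.9) = 7.1455 m³.
No contaminant enters, so dm/dt = −Q_out · (m/V).
Separate: dm/m = −Q_out dt/V(t) ⇒ ln(m/m₀) = −(Q_out/(Q_in−Q_out)) ln(V/V₀).
m = m₀ (V₀/V)^(Q_out/(Q_in−Q_out)) = 64.4 × (18.4/7.1455)^(-1.9951) = 9.7571 mg.

9.76 mg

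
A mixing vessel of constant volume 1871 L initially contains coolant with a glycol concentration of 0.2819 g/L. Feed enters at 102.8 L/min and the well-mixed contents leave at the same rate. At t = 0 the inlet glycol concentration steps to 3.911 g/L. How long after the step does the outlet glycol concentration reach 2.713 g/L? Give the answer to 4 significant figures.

Species balance: V dC/dt = Q(C_in − C) ⇒ τ = V/Q = 18.2004 min.
C(t) = C_in + (C₀ − C_in) e^(−t/τ). Set C = 2.713 and solve for t:
e^(−t/τ) = (C − C_in)/(C₀ − C_in) = (2.713 − 3.911)/(0.2819 − 3.911) = 0.330109
t = −τ ln(…) = 18.2004 × 1.10833 = 20.1721 min.

20.17 min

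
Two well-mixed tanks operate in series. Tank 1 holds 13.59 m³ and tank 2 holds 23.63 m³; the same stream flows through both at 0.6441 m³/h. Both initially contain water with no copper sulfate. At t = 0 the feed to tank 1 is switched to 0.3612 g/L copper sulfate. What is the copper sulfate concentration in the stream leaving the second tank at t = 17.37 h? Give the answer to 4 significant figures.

Each tank obeys Vᵢ dCᵢ/dt = Q(Cᵢ₋₁ − Cᵢ), so τᵢ = Vᵢ/Q.
τ₁ = 13.59/0.6441 = 21.0992 h; τ₂ = 23.63/0.6441 = 36.6868 h.
Solving the cascade with C₁(0)=C₂(0)=0 gives C₂(t) = C_in[1 − (τ₁ e^(−t/τ₁) − τ₂ e^(−t/τ₂))/(τ₁ − τ₂)].
At t = 17.37: e^(−t/τ₁) = 0.439001, e^(−t/τ₂) = 0.622839.
C₂ = 0.3612·[1 − (21.0992·0.439001 − 36.6868·0.622839)/(-15.5876)] = 0.3612·0.128320 = 0.0463491 g/L.

0.04635 g/L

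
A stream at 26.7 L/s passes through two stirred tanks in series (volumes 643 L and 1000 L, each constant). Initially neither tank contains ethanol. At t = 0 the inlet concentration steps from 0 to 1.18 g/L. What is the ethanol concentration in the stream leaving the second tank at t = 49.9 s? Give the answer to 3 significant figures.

Each tank obeys Vᵢ dCᵢ/dt = Q(Cᵢ₋₁ − Cᵢ), so τᵢ = Vᵢ/Q.
τ₁ = 643/26.7 = 24.082 s; τ₂ = 1000/26.7 = 37.453 s.
Solving the cascade with C₁(0)=C₂(0)=0 gives C₂(t) = C_in[1 − (τ₁ e^(−t/τ₁) − τ₂ e^(−t/τ₂))/(τ₁ − τ₂)].
At t = 49.9: e^(−t/τ₁) = 0.12593, e^(−t/τ₂) = 0.26386.
C₂ = 1.18·[1 − (24.082·0.12593 − 37.453·0.26386)/(-13.371)] = 1.18·0.48770 = 0.57549 g/L.

0.575 g/L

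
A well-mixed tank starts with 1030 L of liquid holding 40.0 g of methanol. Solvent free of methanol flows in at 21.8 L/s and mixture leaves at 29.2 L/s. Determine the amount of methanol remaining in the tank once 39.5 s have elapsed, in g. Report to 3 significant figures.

Let m(t) be the amount of methanol. Volume: V(t) = V₀ + (Q_in − Q_out) t = 1030 − 7.4000 t; V(39.5) = 737.70 L.
Species balance (pure solvent in): dm/dt = −Q_out · m/V(t).
Separate: dm/m = −Q_out dt/V(t) ⇒ ln(m/m₀) = −(Q_out/(Q_in−Q_out)) ln(V/V₀).
m = m₀ (V₀/V)^(Q_out/(Q_in−Q_out)) = 40.0 × (1030/737.70)^(-3.9459) = 10.717 g.

10.7 g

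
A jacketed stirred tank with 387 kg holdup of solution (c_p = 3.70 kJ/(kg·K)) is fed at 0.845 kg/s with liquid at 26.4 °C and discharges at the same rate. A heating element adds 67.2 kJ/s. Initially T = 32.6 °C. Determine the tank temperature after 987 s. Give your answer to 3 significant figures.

First-law balance (no shaft work): M c_p dT/dt = ṁ c_p (T_in − T) + 67.2.
Rearrange: dT/dt = (T_ss − T)/τ with τ = M/ṁ = 457.99 s and T_ss = T_in + Q̇/(ṁ c_p) = 47.894 °C.
Integrating: T(t) = T_ss + (T₀ − T_ss) e^(−t/τ).
T(987) = 47.894 + (-15.294)·e^(−987/457.99) = 47.894 + (-15.294)·0.11589 = 46.121 °C.

46.1 °C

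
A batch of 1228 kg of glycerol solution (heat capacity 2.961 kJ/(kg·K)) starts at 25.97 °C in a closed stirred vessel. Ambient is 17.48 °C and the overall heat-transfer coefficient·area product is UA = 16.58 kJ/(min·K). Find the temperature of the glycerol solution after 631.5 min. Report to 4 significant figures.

Heat balance on the well-mixed liquid: M c_p dT/dt = −UA(T − T_amb).
dT/dt = (T_ss − T)/τ with T_ss = T_amb = 17.4800 °C, τ = M c_p/UA = 1228·2.961/16.58 = 219.307 min.
This is linear first-order; T(t) = T_ss + (T₀ − T_ss) e^(−t/τ).
T(631.5) = 17.4800 + (8.49000)·0.0561613 = 17.9568 °C.

17.96 °C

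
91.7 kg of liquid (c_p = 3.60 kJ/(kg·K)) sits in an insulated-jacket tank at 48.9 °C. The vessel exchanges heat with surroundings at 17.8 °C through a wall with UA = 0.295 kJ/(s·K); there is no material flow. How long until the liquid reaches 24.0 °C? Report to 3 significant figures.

1800 s

Energy balance: M c_p dT/dt = −UA(T − T_amb).
τ = M c_p/UA = 1119.1 s; T_ss = T_amb = 17.800 °C.
T(t) = T_ss + (T₀ − T_ss)e^(−t/τ); set T = 24.0:
t = −τ ln[(T − T_ss)/(T₀ − T_ss)] = −1119.1 · ln(0.19936) = 1804.6 s.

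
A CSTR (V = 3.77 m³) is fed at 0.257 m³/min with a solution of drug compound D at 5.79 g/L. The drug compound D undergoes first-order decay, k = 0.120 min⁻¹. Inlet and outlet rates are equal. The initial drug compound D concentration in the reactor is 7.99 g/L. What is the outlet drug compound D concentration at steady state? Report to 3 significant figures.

Accumulation = in − out − consumed: V dC/dt = Q C_in − Q C − k V C.
At steady state: 0 = Q C_in − (Q + kV) C_ss, so C_ss = Q C_in/(Q + kV).
C_ss = 0.257·5.79/(0.257 + 0.120·3.77) = 1.4880/0.70940 = 2.0976 g/L.

2.10 g/L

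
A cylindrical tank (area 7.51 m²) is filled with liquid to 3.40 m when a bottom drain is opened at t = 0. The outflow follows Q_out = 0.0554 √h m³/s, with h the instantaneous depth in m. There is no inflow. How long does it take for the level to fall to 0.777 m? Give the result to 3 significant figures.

With no inflow, A dh/dt = −0.0554 √h.
This is separable: 2 d(√h)/dt = −0.0554/A, so √h = √h₀ − (0.0554/(2A)) t.
t = 2A(√h₀ − √h)/0.0554 = 2·7.51·(√3.40 − √0.777)/0.0554
  = 15.020 × (1.8439 − 0.88148) / 0.0554 = 260.93 s.

261 s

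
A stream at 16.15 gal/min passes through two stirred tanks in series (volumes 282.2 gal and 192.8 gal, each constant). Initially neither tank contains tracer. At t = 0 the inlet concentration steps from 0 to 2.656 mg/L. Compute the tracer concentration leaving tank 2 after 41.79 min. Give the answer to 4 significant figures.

Species balance on tank i: dCᵢ/dt = (Cᵢ₋₁ − Cᵢ)/τᵢ with τᵢ = Vᵢ/Q.
τ₁ = 282.2/16.15 = 17.4737 min; τ₂ = 192.8/16.15 = 11.9381 min.
Tank 1: C₁ = C_in(1 − e^(−t/τ₁)). Tank 2 (τ₁ ≠ τ₂): C₂ = C_in[1 − (τ₁ e^(−t/τ₁) − τ₂ e^(−t/τ₂))/(τ₁ − τ₂)].
At t = 41.79: e^(−t/τ₁) = 0.0914835, e^(−t/τ₂) = 0.0301804.
C₂ = 2.656·[1 − (17.4737·0.0914835 − 11.9381·0.0301804)/(5.53560)] = 2.656·0.776310 = 2.06188 mg/L.

2.062 mg/L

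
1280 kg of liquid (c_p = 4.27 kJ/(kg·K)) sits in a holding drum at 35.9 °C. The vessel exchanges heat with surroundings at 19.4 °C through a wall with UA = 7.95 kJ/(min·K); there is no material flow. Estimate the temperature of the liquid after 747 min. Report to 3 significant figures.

M c_p dT/dt = −UA(T − T_amb).
dT/dt = (T_ss − T)/τ with T_ss = T_amb = 19.400 °C, τ = M c_p/UA = 1280·4.27/7.95 = 687.50 min.
Solution: T(t) = T_ss + (T₀ − T_ss) e^(−t/τ).
T(747) = 19.400 + (16.500)·0.33738 = 24.967 °C.

25.0 °C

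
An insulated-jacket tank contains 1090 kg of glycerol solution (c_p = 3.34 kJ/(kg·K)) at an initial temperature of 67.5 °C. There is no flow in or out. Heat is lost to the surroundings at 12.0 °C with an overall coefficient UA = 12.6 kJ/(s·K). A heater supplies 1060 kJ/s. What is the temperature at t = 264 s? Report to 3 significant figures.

84.6 °C

Unsteady energy balance on the tank contents: M c_p dT/dt = −UA(T − T_amb) + Q̇.
dT/dt = (T_ss − T)/τ with T_ss = T_amb + Q̇/UA = 12.0 + 1060/12.6 = 96.127 °C, τ = M c_p/UA = 1090·3.34/12.6 = 288.94 s.
This is linear first-order; T(t) = T_ss + (T₀ − T_ss) e^(−t/τ).
T(264) = 96.127 + (-28.627)·0.40104 = 84.646 °C.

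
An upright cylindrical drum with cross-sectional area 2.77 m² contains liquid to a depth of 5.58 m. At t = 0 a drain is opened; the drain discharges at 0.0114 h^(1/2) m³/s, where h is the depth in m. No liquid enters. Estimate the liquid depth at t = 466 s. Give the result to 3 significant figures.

1.97 m

A dh/dt = −Q_out = −0.0114 √h.
This is separable: 2 d(√h)/dt = −0.0114/A, so √h = √h₀ − (0.0114/(2A)) t.
√h = √5.58 − 0.0114·466/(2·2.77) = 2.3622 − 0.95892 = 1.4033.
h = 1.4033² = 1.9692 m.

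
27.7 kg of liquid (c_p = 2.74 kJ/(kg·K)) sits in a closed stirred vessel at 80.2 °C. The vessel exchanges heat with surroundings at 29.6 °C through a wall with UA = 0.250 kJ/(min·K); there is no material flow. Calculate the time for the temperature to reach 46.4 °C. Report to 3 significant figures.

M c_p dT/dt = −UA(T − T_amb).
τ = M c_p/UA = 303.59 min; T_ss = T_amb = 29.600 °C.
T(t) = T_ss + (T₀ − T_ss)e^(−t/τ); set T = 46.4:
t = −τ ln[(T − T_ss)/(T₀ − T_ss)] = −303.59 · ln(0.33202) = 334.73 min.

335 min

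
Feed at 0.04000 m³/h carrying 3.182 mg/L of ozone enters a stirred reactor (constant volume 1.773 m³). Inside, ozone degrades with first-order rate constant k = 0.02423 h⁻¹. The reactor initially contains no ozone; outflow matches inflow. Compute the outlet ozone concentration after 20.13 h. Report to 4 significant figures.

Accumulation = in − out − consumed: V dC/dt = Q C_in − Q C − k V C.
This is linear with rate a = Q/V + k = 0.0467906 h⁻¹.
C_ss = Q C_in/(Q + kV) = 1.53424 mg/L; C(t) = C_ss + (C₀ − C_ss) e^(−a t).
C(20.13) = 1.53424 + (-1.53424)·e^(−0.0467906·20.13) = 1.53424 + (-1.53424)·0.389888 = 0.936056 mg/L.

0.9361 mg/L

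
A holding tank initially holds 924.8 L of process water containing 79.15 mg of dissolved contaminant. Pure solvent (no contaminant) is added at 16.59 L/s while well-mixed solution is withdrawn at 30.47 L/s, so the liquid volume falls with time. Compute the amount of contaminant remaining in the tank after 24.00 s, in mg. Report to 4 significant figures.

Let m(t) be the amount of contaminant. Volume: V(t) = V₀ + (Q_in − Q_out) t = 924.8 − 13.8800 t; V(24.00) = 591.680 L.
Species balance (pure solvent in): dm/dt = −Q_out · m/V(t).
Separate: dm/m = −Q_out dt/V(t) ⇒ ln(m/m₀) = −(Q_out/(Q_in−Q_out)) ln(V/V₀).
m = m₀ (V₀/V)^(Q_out/(Q_in−Q_out)) = 79.15 × (924.8/591.680)^(-2.19524) = 29.6933 mg.

29.69 mg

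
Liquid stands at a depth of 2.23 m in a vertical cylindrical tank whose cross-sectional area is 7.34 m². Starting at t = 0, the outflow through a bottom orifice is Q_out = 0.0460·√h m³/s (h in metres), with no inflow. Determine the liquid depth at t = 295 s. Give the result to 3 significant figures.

With no inflow, A dh/dt = −0.0460 √h.
This is separable: 2 d(√h)/dt = −0.0460/A, so √h = √h₀ − (0.0460/(2A)) t.
√h = √2.23 − 0.0460·295/(2·7.34) = 1.4933 − 0.92439 = 0.56893.
h = 0.56893² = 0.32368 m.

0.324 m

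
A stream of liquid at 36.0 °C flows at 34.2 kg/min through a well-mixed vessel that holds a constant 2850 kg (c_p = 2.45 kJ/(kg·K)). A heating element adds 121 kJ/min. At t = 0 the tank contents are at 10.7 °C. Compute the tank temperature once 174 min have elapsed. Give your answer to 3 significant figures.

34.1 °C

Heat balance on the well-mixed liquid: M c_p dT/dt = ṁ c_p (T_in − T) + 121.
τ = M/ṁ = 83.333 min; T_ss = T_in + Q̇/(ṁ c_p) = 36.0 + 121/(34.2·2.45) = 37.444 °C.
Integrating: T(t) = T_ss + (T₀ − T_ss) e^(−t/τ).
T(174) = 37.444 + (-26.744)·e^(−174/83.333) = 37.444 + (-26.744)·0.12393 = 34.130 °C.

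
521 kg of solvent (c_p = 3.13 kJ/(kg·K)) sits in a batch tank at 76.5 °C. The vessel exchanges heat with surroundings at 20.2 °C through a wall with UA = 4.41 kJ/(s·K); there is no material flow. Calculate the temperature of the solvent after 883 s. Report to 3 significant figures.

Lumped-capacitance energy balance: M c_p dT/dt = UA(T_amb − T).
dT/dt = (T_ss − T)/τ with T_ss = T_amb = 20.200 °C, τ = M c_p/UA = 521·3.13/4.41 = 369.78 s.
T approaches T_ss exponentially: T(t) = T_ss + (T₀ − T_ss) e^(−t/τ).
T(883) = 20.200 + (56.300)·0.091822 = 25.370 °C.

25.4 °C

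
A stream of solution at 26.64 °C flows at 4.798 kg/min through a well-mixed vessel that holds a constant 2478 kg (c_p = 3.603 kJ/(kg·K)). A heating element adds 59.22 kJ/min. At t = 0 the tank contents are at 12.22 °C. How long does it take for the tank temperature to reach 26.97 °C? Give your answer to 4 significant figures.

904.7 min

M c_p dT/dt = ṁ c_p (T_in − T) + Q̇.
τ = M/ṁ = 516.465 min; T_ss = T_in + Q̇/(ṁ c_p) = 30.0657 °C.
T(t) = T_ss + (T₀ − T_ss) e^(−t/τ). Set T = 26.97:
e^(−t/τ) = (26.97 − 30.0657)/(12.22 − 30.0657) = 0.173468
t = −516.465 · ln(0.173468) = 904.723 min.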